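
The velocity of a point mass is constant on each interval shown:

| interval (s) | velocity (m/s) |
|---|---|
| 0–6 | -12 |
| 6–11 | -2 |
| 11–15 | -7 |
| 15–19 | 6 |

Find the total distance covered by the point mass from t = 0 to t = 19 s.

134 m

Total distance travelled is ∫|v| dt — sum the magnitudes of each area piece.
0–6 s: |-12| × 6 = 72 m
6–11 s: |-2| × 5 = 10 m
11–15 s: |-7| × 4 = 28 m
15–19 s: |6| × 4 = 24 m
Total distance = 134 m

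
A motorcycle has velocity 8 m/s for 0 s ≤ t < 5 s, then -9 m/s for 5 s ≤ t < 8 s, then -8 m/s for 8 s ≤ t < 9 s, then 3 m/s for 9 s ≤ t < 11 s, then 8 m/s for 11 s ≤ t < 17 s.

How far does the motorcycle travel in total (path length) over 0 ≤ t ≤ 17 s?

Distance (not displacement) is the total path length: add the absolute areas under v-t.
0–5 s: |8| × 5 = 40 m
5–8 s: |-9| × 3 = 27 m
8–9 s: |-8| × 1 = 8 m
9–11 s: |3| × 2 = 6 m
11–17 s: |8| × 6 = 48 m
Total distance = 129 m

129 m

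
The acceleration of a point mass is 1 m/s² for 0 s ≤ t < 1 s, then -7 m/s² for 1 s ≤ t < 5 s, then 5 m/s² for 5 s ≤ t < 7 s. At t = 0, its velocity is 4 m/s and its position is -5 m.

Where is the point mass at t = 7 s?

-72.5 m

On each constant-a segment, Δv = aΔt and Δx = v₀Δt + ½aΔt²; chain segment to segment.
0–1 s: v starts 4 m/s; Δx = 4·1 + ½·1·1² = 4.5 m; v ends 5 m/s.
1–5 s: v starts 5 m/s; Δx = 5·4 + ½·-7·4² = -36 m; v ends -23 m/s.
5–7 s: v starts -23 m/s; Δx = -23·2 + ½·5·2² = -36 m; v ends -13 m/s.
x(7) = -5 + Σ Δx = -72.5 m.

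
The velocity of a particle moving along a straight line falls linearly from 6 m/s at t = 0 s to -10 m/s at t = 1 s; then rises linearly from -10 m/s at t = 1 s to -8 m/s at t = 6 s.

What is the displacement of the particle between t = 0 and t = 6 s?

-47 m

Net displacement equals the area under the velocity-time graph (areas below the axis count negative).
0–1 s: ½(6 + -10)(1) = -2 m
1–6 s: ½(-10 + -8)(5) = -45 m
Net displacement = -47 m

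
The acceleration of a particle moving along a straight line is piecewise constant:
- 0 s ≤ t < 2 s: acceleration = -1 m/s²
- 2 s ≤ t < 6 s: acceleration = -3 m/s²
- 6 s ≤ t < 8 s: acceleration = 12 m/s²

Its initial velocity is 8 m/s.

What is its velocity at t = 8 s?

18 m/s

Δv equals the area under the a-t graph; then v = v₀ + Δv.
0–2 s: -1 × 2 = -2 m/s
2–6 s: -3 × 4 = -12 m/s
6–8 s: 12 × 2 = 24 m/s
Δv = 10 m/s, so v(8) = 8 + (10) = 18 m/s.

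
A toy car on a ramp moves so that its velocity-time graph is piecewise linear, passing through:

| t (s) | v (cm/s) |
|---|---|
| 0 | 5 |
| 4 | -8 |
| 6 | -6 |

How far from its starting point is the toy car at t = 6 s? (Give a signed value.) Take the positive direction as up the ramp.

Net displacement equals the area under the velocity-time graph (areas below the axis count negative).
0–4 s: ½(5 + -8)(4) = -6 cm
4–6 s: ½(-8 + -6)(2) = -14 cm
Net displacement = -20 cm

-20 cm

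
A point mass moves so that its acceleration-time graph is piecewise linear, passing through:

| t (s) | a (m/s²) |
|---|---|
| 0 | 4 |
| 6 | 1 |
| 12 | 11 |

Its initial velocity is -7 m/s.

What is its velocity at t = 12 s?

44 m/s

Δv equals the area under the a-t graph; then v = v₀ + Δv.
0–6 s: ½(4 + 1)(6) = 15 m/s
6–12 s: ½(1 + 11)(6) = 36 m/s
Δv = 51 m/s, so v(12) = -7 + (51) = 44 m/s.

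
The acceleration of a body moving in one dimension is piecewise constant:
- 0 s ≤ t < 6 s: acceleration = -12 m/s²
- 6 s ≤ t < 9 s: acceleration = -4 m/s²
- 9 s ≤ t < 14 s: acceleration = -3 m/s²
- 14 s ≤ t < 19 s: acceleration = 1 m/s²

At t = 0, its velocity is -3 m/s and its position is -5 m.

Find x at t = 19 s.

On each constant-a segment, Δv = aΔt and Δx = v₀Δt + ½aΔt²; chain segment to segment.
0–6 s: v starts -3 m/s; Δx = -3·6 + ½·-12·6² = -234 m; v ends -75 m/s.
6–9 s: v starts -75 m/s; Δx = -75·3 + ½·-4·3² = -243 m; v ends -87 m/s.
9–14 s: v starts -87 m/s; Δx = -87·5 + ½·-3·5² = -472.5 m; v ends -102 m/s.
14–19 s: v starts -102 m/s; Δx = -102·5 + ½·1·5² = -497.5 m; v ends -97 m/s.
x(19) = -5 + Σ Δx = -1452 m.

-1452 m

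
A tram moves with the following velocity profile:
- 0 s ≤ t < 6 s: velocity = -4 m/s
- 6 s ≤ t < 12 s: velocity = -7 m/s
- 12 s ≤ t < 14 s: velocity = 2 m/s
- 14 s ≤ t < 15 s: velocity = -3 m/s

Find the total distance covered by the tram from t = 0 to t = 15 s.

73 m

Total distance travelled is ∫|v| dt — sum the magnitudes of each area piece.
0–6 s: |-4| × 6 = 24 m
6–12 s: |-7| × 6 = 42 m
12–14 s: |2| × 2 = 4 m
14–15 s: |-3| × 1 = 3 m
Total distance = 73 m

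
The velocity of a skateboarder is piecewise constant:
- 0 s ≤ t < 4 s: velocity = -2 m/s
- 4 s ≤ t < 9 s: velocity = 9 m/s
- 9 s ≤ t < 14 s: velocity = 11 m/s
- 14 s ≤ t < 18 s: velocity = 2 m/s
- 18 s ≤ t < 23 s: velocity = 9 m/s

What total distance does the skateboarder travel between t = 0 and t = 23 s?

161 m

Distance (not displacement) is the total path length: add the absolute areas under v-t.
0–4 s: |-2| × 4 = 8 m
4–9 s: |9| × 5 = 45 m
9–14 s: |11| × 5 = 55 m
14–18 s: |2| × 4 = 8 m
18–23 s: |9| × 5 = 45 m
Total distance = 161 m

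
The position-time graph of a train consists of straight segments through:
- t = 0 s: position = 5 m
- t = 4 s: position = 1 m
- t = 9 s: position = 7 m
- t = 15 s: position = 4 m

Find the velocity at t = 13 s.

Velocity is the slope of the x-t graph on 9–15 s: (4 − 7)/(15 − 9) = -0.5 m/s.

-0.5 m/s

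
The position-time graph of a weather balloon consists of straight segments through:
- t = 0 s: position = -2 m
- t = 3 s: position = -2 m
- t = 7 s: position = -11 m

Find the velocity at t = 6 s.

-2.25 m/s

Velocity is the slope of the x-t graph on 3–7 s: (-11 − -2)/(7 − 3) = -2.25 m/s.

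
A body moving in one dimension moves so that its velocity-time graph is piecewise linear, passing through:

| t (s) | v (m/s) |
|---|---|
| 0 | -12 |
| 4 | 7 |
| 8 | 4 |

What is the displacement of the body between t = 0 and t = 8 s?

12 m

Net displacement equals the area under the velocity-time graph (areas below the axis count negative).
0–4 s: ½(-12 + 7)(4) = -10 m
4–8 s: ½(7 + 4)(4) = 22 m
Net displacement = 12 m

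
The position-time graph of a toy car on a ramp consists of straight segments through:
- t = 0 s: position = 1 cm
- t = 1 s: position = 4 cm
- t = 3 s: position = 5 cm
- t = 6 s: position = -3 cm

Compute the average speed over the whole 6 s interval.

Average speed = (total path length)/(elapsed time); on a piecewise-linear x-t graph the path length is Σ|Δx|.
0–1 s: |Δx| = |4 − 1| = 3 cm
1–3 s: |Δx| = |5 − 4| = 1 cm
3–6 s: |Δx| = |-3 − 5| = 8 cm
Total path = 12 cm; average speed = 12/6 = 2 cm/s.

2 cm/s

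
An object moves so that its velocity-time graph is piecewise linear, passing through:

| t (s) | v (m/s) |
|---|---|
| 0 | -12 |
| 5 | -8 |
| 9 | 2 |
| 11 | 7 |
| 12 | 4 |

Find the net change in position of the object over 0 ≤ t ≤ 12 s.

-47.5 m

Net displacement equals the area under the velocity-time graph (areas below the axis count negative).
0–5 s: ½(-12 + -8)(5) = -50 m
5–9 s: ½(-8 + 2)(4) = -12 m
9–11 s: ½(2 + 7)(2) = 9 m
11–12 s: ½(7 + 4)(1) = 5.5 m
Net displacement = -47.5 m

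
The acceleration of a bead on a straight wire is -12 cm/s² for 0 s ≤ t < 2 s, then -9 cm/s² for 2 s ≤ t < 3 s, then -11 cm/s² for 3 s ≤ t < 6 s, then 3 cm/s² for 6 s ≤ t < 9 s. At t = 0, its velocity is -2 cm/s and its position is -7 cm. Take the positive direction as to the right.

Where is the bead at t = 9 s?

On each constant-a segment, Δv = aΔt and Δx = v₀Δt + ½aΔt²; chain segment to segment.
0–2 s: v starts -2 cm/s; Δx = -2·2 + ½·-12·2² = -28 cm; v ends -26 cm/s.
2–3 s: v starts -26 cm/s; Δx = -26·1 + ½·-9·1² = -30.5 cm; v ends -35 cm/s.
3–6 s: v starts -35 cm/s; Δx = -35·3 + ½·-11·3² = -154.5 cm; v ends -68 cm/s.
6–9 s: v starts -68 cm/s; Δx = -68·3 + ½·3·3² = -190.5 cm; v ends -59 cm/s.
x(9) = -7 + Σ Δx = -410.5 cm.

-410.5 cm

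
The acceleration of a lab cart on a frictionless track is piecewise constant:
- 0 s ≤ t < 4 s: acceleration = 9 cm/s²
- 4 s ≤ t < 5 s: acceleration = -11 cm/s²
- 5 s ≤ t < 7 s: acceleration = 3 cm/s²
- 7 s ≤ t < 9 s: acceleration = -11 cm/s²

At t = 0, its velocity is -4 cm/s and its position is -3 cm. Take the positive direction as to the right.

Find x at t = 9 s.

On each constant-a segment, Δv = aΔt and Δx = v₀Δt + ½aΔt²; chain segment to segment.
0–4 s: v starts -4 cm/s; Δx = -4·4 + ½·9·4² = 56 cm; v ends 32 cm/s.
4–5 s: v starts 32 cm/s; Δx = 32·1 + ½·-11·1² = 26.5 cm; v ends 21 cm/s.
5–7 s: v starts 21 cm/s; Δx = 21·2 + ½·3·2² = 48 cm; v ends 27 cm/s.
7–9 s: v starts 27 cm/s; Δx = 27·2 + ½·-11·2² = 32 cm; v ends 5 cm/s.
x(9) = -3 + Σ Δx = 159.5 cm.

159.5 cm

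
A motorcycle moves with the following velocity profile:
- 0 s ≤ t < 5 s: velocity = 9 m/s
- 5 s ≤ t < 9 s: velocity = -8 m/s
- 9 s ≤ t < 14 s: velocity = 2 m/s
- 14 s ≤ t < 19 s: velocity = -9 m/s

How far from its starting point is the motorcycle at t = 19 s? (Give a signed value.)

-22 m

Displacement is the signed area under the v-t curve.
0–5 s: 9 × 5 = 45 m
5–9 s: -8 × 4 = -32 m
9–14 s: 2 × 5 = 10 m
14–19 s: -9 × 5 = -45 m
Net displacement = -22 m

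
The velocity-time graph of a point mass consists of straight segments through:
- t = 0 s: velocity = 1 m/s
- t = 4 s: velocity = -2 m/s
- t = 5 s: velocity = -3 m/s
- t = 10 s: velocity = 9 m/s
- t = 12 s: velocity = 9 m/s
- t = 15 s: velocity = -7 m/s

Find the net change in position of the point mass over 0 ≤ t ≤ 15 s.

Displacement is the signed area under the v-t curve.
0–4 s: ½(1 + -2)(4) = -2 m
4–5 s: ½(-2 + -3)(1) = -2.5 m
5–10 s: ½(-3 + 9)(5) = 15 m
10–12 s: 9 × 2 = 18 m
12–15 s: ½(9 + -7)(3) = 3 m
Net displacement = 31.5 m

31.5 m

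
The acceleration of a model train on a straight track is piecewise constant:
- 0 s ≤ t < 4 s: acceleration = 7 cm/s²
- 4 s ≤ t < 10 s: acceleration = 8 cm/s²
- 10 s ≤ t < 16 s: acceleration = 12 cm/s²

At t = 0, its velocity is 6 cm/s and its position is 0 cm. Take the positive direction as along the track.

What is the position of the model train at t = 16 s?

On each constant-a segment, Δv = aΔt and Δx = v₀Δt + ½aΔt²; chain segment to segment.
0–4 s: v starts 6 cm/s; Δx = 6·4 + ½·7·4² = 80 cm; v ends 34 cm/s.
4–10 s: v starts 34 cm/s; Δx = 34·6 + ½·8·6² = 348 cm; v ends 82 cm/s.
10–16 s: v starts 82 cm/s; Δx = 82·6 + ½·12·6² = 708 cm; v ends 154 cm/s.
x(16) = 0 + Σ Δx = 1136 cm.

1136 cm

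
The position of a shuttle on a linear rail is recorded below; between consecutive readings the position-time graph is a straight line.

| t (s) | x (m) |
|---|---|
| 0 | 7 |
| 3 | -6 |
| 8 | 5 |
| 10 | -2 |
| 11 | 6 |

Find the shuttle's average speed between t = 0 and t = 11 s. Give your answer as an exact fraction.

Average speed = (total path length)/(elapsed time); on a piecewise-linear x-t graph the path length is Σ|Δx|.
0–3 s: |Δx| = |-6 − 7| = 13 m
3–8 s: |Δx| = |5 − -6| = 11 m
8–10 s: |Δx| = |-2 − 5| = 7 m
10–11 s: |Δx| = |6 − -2| = 8 m
Total path = 39 m; average speed = 39/11 = 39/11 m/s.

39/11 m/s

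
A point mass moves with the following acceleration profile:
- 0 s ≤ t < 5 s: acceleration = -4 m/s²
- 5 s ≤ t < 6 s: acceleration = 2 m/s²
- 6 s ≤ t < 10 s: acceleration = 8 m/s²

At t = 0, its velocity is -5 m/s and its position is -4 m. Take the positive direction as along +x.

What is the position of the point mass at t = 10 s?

On each constant-a segment, Δv = aΔt and Δx = v₀Δt + ½aΔt²; chain segment to segment.
0–5 s: v starts -5 m/s; Δx = -5·5 + ½·-4·5² = -75 m; v ends -25 m/s.
5–6 s: v starts -25 m/s; Δx = -25·1 + ½·2·1² = -24 m; v ends -23 m/s.
6–10 s: v starts -23 m/s; Δx = -23·4 + ½·8·4² = -28 m; v ends 9 m/s.
x(10) = -4 + Σ Δx = -131 m.

-131 m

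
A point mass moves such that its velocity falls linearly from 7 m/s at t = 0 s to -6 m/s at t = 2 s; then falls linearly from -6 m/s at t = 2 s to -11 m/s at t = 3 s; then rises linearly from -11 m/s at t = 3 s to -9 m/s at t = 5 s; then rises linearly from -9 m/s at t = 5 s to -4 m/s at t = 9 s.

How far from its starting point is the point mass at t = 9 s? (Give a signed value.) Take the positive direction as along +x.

-53.5 m

Net displacement equals the area under the velocity-time graph (areas below the axis count negative).
0–2 s: ½(7 + -6)(2) = 1 m
2–3 s: ½(-6 + -11)(1) = -8.5 m
3–5 s: ½(-11 + -9)(2) = -20 m
5–9 s: ½(-9 + -4)(4) = -26 m
Net displacement = -53.5 m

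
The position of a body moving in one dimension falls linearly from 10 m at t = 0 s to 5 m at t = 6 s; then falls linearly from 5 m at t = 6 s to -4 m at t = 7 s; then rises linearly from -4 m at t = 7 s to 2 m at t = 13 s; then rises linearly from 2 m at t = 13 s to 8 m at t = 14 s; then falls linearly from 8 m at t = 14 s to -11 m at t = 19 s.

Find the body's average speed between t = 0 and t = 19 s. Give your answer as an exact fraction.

45/19 m/s

Average speed = (total path length)/(elapsed time); on a piecewise-linear x-t graph the path length is Σ|Δx|.
0–6 s: |Δx| = |5 − 10| = 5 m
6–7 s: |Δx| = |-4 − 5| = 9 m
7–13 s: |Δx| = |2 − -4| = 6 m
13–14 s: |Δx| = |8 − 2| = 6 m
14–19 s: |Δx| = |-11 − 8| = 19 m
Total path = 45 m; average speed = 45/19 = 45/19 m/s.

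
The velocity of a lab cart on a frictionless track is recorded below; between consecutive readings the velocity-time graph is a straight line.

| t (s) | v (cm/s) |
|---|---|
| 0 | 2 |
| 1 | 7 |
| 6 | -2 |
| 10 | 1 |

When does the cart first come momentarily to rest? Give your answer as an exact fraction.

v changes sign on 1–6 s (from 7 to -2); the graph is linear there, so v = 0 at t = 1 + (-7)·(6 − 1)/(-2 − 7) = 44/9 s.

t = 44/9 s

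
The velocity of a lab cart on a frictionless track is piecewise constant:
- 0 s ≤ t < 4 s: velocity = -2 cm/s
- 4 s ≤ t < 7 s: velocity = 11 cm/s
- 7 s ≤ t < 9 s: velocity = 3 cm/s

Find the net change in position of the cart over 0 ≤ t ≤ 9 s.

31 cm

Net displacement equals the area under the velocity-time graph (areas below the axis count negative).
0–4 s: -2 × 4 = -8 cm
4–7 s: 11 × 3 = 33 cm
7–9 s: 3 × 2 = 6 cm
Net displacement = 31 cm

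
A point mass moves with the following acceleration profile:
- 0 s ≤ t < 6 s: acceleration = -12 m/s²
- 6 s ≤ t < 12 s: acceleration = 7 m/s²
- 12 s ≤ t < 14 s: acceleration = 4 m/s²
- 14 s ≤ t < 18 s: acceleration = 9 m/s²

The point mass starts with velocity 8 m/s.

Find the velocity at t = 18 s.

Δv equals the area under the a-t graph; then v = v₀ + Δv.
0–6 s: -12 × 6 = -72 m/s
6–12 s: 7 × 6 = 42 m/s
12–14 s: 4 × 2 = 8 m/s
14–18 s: 9 × 4 = 36 m/s
Δv = 14 m/s, so v(18) = 8 + (14) = 22 m/s.

22 m/s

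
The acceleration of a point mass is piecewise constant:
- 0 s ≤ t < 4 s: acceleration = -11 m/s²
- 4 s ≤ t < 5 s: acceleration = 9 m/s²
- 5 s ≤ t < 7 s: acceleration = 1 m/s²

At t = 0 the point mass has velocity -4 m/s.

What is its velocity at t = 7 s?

-37 m/s

Δv equals the area under the a-t graph; then v = v₀ + Δv.
0–4 s: -11 × 4 = -44 m/s
4–5 s: 9 × 1 = 9 m/s
5–7 s: 1 × 2 = 2 m/s
Δv = -33 m/s, so v(7) = -4 + (-33) = -37 m/s.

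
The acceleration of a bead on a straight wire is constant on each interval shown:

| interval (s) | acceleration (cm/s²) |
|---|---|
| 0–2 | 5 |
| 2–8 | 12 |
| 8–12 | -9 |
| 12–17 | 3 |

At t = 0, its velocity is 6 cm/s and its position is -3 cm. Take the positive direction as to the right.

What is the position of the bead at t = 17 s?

On each constant-a segment, Δv = aΔt and Δx = v₀Δt + ½aΔt²; chain segment to segment.
0–2 s: v starts 6 cm/s; Δx = 6·2 + ½·5·2² = 22 cm; v ends 16 cm/s.
2–8 s: v starts 16 cm/s; Δx = 16·6 + ½·12·6² = 312 cm; v ends 88 cm/s.
8–12 s: v starts 88 cm/s; Δx = 88·4 + ½·-9·4² = 280 cm; v ends 52 cm/s.
12–17 s: v starts 52 cm/s; Δx = 52·5 + ½·3·5² = 297.5 cm; v ends 67 cm/s.
x(17) = -3 + Σ Δx = 908.5 cm.

908.5 cm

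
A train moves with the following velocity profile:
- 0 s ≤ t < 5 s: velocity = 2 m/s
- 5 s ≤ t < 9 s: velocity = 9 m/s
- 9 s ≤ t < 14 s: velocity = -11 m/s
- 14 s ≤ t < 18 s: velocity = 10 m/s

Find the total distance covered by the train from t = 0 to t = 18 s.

Total distance travelled is ∫|v| dt — sum the magnitudes of each area piece.
0–5 s: |2| × 5 = 10 m
5–9 s: |9| × 4 = 36 m
9–14 s: |-11| × 5 = 55 m
14–18 s: |10| × 4 = 40 m
Total distance = 141 m

141 m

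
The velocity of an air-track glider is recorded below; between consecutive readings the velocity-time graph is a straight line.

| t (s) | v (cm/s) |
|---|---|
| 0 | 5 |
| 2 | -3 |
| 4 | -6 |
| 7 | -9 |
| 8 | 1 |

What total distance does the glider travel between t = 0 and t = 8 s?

39.85 cm

Distance (not displacement) is the total path length: add the absolute areas under v-t.
0–2 s: v = 0 at t = 1.25 s; triangle areas 3.125 + 1.125 = 4.25 cm
2–4 s: |½(-3 + -6)(2)| = 9 cm
4–7 s: |½(-6 + -9)(3)| = 22.5 cm
7–8 s: v = 0 at t = 7.9 s; triangle areas 4.05 + 0.05 = 4.1 cm
Total distance = 39.85 cm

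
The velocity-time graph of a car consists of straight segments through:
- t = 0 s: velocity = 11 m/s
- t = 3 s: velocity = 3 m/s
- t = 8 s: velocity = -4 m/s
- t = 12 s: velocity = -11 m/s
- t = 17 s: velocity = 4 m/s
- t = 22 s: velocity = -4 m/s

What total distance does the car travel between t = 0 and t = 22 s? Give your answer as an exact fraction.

Distance (not displacement) is the total path length: add the absolute areas under v-t.
0–3 s: |½(11 + 3)(3)| = 21 m
3–8 s: v = 0 at t = 36/7 s; triangle areas 45/14 + 40/7 = 125/14 m
8–12 s: |½(-4 + -11)(4)| = 30 m
12–17 s: v = 0 at t = 47/3 s; triangle areas 121/6 + 8/3 = 137/6 m
17–22 s: v = 0 at t = 19.5 s; triangle areas 5 + 5 = 10 m
Total distance = 1948/21 m

1948/21 m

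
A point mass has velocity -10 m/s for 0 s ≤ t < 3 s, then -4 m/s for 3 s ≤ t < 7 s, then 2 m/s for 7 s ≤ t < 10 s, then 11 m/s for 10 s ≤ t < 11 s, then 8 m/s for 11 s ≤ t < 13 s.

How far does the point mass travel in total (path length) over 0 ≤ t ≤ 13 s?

Total distance travelled is ∫|v| dt — sum the magnitudes of each area piece.
0–3 s: |-10| × 3 = 30 m
3–7 s: |-4| × 4 = 16 m
7–10 s: |2| × 3 = 6 m
10–11 s: |11| × 1 = 11 m
11–13 s: |8| × 2 = 16 m
Total distance = 79 m

79 m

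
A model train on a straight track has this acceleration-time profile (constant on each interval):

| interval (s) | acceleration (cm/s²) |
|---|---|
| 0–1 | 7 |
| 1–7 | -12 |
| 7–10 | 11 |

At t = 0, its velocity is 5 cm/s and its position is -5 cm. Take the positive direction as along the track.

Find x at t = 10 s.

-271 cm

On each constant-a segment, Δv = aΔt and Δx = v₀Δt + ½aΔt²; chain segment to segment.
0–1 s: v starts 5 cm/s; Δx = 5·1 + ½·7·1² = 8.5 cm; v ends 12 cm/s.
1–7 s: v starts 12 cm/s; Δx = 12·6 + ½·-12·6² = -144 cm; v ends -60 cm/s.
7–10 s: v starts -60 cm/s; Δx = -60·3 + ½·11·3² = -130.5 cm; v ends -27 cm/s.
x(10) = -5 + Σ Δx = -271 cm.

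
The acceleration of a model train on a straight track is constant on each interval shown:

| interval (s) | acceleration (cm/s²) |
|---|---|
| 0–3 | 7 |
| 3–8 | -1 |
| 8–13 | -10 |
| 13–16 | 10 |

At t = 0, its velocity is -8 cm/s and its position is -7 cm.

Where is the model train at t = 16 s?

On each constant-a segment, Δv = aΔt and Δx = v₀Δt + ½aΔt²; chain segment to segment.
0–3 s: v starts -8 cm/s; Δx = -8·3 + ½·7·3² = 7.5 cm; v ends 13 cm/s.
3–8 s: v starts 13 cm/s; Δx = 13·5 + ½·-1·5² = 52.5 cm; v ends 8 cm/s.
8–13 s: v starts 8 cm/s; Δx = 8·5 + ½·-10·5² = -85 cm; v ends -42 cm/s.
13–16 s: v starts -42 cm/s; Δx = -42·3 + ½·10·3² = -81 cm; v ends -12 cm/s.
x(16) = -7 + Σ Δx = -113 cm.

-113 cm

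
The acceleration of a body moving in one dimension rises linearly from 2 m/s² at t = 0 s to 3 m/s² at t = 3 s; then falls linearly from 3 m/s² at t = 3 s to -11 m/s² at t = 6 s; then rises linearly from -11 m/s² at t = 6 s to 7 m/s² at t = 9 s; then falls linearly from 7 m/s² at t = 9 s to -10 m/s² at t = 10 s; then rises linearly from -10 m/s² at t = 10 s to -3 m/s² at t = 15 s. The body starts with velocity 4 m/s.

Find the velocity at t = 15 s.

Δv equals the area under the a-t graph; then v = v₀ + Δv.
0–3 s: ½(2 + 3)(3) = 7.5 m/s
3–6 s: ½(3 + -11)(3) = -12 m/s
6–9 s: ½(-11 + 7)(3) = -6 m/s
9–10 s: ½(7 + -10)(1) = -1.5 m/s
10–15 s: ½(-10 + -3)(5) = -32.5 m/s
Δv = -44.5 m/s, so v(15) = 4 + (-44.5) = -40.5 m/s.

-40.5 m/s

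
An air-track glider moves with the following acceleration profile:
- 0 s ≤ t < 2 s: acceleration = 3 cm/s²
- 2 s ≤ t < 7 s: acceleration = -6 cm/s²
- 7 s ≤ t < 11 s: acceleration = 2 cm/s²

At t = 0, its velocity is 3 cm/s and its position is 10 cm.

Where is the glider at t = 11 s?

-76 cm

On each constant-a segment, Δv = aΔt and Δx = v₀Δt + ½aΔt²; chain segment to segment.
0–2 s: v starts 3 cm/s; Δx = 3·2 + ½·3·2² = 12 cm; v ends 9 cm/s.
2–7 s: v starts 9 cm/s; Δx = 9·5 + ½·-6·5² = -30 cm; v ends -21 cm/s.
7–11 s: v starts -21 cm/s; Δx = -21·4 + ½·2·4² = -68 cm; v ends -13 cm/s.
x(11) = 10 + Σ Δx = -76 cm.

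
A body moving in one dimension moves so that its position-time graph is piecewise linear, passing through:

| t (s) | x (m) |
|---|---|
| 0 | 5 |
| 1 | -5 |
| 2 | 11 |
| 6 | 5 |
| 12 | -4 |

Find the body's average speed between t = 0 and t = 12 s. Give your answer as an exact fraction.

41/12 m/s

Average speed = (total path length)/(elapsed time); on a piecewise-linear x-t graph the path length is Σ|Δx|.
0–1 s: |Δx| = |-5 − 5| = 10 m
1–2 s: |Δx| = |11 − -5| = 16 m
2–6 s: |Δx| = |5 − 11| = 6 m
6–12 s: |Δx| = |-4 − 5| = 9 m
Total path = 41 m; average speed = 41/12 = 41/12 m/s.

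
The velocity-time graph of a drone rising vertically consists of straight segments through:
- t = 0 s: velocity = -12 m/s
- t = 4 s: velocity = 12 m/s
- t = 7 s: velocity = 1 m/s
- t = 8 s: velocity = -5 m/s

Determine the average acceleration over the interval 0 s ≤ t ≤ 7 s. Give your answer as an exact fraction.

Average acceleration = Δv/Δt = (1 − -12)/(7 − 0) = 13/7 m/s².

13/7 m/s²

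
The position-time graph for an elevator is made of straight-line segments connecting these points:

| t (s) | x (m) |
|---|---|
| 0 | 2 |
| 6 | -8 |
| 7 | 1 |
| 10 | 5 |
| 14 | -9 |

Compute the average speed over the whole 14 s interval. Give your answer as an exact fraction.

37/14 m/s

Average speed = (total path length)/(elapsed time); on a piecewise-linear x-t graph the path length is Σ|Δx|.
0–6 s: |Δx| = |-8 − 2| = 10 m
6–7 s: |Δx| = |1 − -8| = 9 m
7–10 s: |Δx| = |5 − 1| = 4 m
10–14 s: |Δx| = |-9 − 5| = 14 m
Total path = 37 m; average speed = 37/14 = 37/14 m/s.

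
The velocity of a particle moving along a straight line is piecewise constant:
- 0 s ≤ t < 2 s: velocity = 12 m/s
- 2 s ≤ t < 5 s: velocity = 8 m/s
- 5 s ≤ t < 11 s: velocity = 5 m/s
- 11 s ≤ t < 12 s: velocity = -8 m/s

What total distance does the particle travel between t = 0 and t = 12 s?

86 m

Distance (not displacement) is the total path length: add the absolute areas under v-t.
0–2 s: |12| × 2 = 24 m
2–5 s: |8| × 3 = 24 m
5–11 s: |5| × 6 = 30 m
11–12 s: |-8| × 1 = 8 m
Total distance = 86 m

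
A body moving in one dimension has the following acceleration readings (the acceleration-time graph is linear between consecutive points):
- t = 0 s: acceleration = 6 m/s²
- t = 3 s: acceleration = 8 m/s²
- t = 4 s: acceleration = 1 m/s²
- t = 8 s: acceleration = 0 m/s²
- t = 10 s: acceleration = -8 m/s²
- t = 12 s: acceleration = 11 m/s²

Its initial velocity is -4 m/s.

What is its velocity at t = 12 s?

18.5 m/s

Δv equals the area under the a-t graph; then v = v₀ + Δv.
0–3 s: ½(6 + 8)(3) = 21 m/s
3–4 s: ½(8 + 1)(1) = 4.5 m/s
4–8 s: ½(1 + 0)(4) = 2 m/s
8–10 s: ½(0 + -8)(2) = -8 m/s
10–12 s: ½(-8 + 11)(2) = 3 m/s
Δv = 22.5 m/s, so v(12) = -4 + (22.5) = 18.5 m/s.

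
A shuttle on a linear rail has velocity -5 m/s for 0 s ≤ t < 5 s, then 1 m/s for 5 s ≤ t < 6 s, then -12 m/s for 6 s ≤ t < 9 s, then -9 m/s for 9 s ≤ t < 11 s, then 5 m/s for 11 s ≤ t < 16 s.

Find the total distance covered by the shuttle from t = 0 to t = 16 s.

105 m

Distance (not displacement) is the total path length: add the absolute areas under v-t.
0–5 s: |-5| × 5 = 25 m
5–6 s: |1| × 1 = 1 m
6–9 s: |-12| × 3 = 36 m
9–11 s: |-9| × 2 = 18 m
11–16 s: |5| × 5 = 25 m
Total distance = 105 m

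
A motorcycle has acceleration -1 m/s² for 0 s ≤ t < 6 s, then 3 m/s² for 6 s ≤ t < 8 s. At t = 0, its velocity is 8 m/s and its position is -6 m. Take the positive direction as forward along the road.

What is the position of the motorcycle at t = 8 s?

On each constant-a segment, Δv = aΔt and Δx = v₀Δt + ½aΔt²; chain segment to segment.
0–6 s: v starts 8 m/s; Δx = 8·6 + ½·-1·6² = 30 m; v ends 2 m/s.
6–8 s: v starts 2 m/s; Δx = 2·2 + ½·3·2² = 10 m; v ends 8 m/s.
x(8) = -6 + Σ Δx = 34 m.

34 m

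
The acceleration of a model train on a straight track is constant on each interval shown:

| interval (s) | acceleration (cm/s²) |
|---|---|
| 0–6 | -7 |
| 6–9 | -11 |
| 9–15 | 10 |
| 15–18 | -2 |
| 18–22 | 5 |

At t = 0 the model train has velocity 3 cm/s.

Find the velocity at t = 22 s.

2 cm/s

Δv equals the area under the a-t graph; then v = v₀ + Δv.
0–6 s: -7 × 6 = -42 cm/s
6–9 s: -11 × 3 = -33 cm/s
9–15 s: 10 × 6 = 60 cm/s
15–18 s: -2 × 3 = -6 cm/s
18–22 s: 5 × 4 = 20 cm/s
Δv = -1 cm/s, so v(22) = 3 + (-1) = 2 cm/s.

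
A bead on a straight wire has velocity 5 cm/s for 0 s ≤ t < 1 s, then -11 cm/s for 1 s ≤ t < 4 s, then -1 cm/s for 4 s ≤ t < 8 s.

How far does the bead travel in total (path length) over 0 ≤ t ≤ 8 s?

42 cm

Distance (not displacement) is the total path length: add the absolute areas under v-t.
0–1 s: |5| × 1 = 5 cm
1–4 s: |-11| × 3 = 33 cm
4–8 s: |-1| × 4 = 4 cm
Total distance = 42 cm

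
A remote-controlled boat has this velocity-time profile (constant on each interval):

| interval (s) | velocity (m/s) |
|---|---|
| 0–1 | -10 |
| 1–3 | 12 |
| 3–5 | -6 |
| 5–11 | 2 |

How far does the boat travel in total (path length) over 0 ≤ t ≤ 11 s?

58 m

Distance (not displacement) is the total path length: add the absolute areas under v-t.
0–1 s: |-10| × 1 = 10 m
1–3 s: |12| × 2 = 24 m
3–5 s: |-6| × 2 = 12 m
5–11 s: |2| × 6 = 12 m
Total distance = 58 m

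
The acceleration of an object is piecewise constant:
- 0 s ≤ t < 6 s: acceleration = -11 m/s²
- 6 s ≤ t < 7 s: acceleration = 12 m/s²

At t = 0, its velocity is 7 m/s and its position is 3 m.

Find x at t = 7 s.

-206 m

On each constant-a segment, Δv = aΔt and Δx = v₀Δt + ½aΔt²; chain segment to segment.
0–6 s: v starts 7 m/s; Δx = 7·6 + ½·-11·6² = -156 m; v ends -59 m/s.
6–7 s: v starts -59 m/s; Δx = -59·1 + ½·12·1² = -53 m; v ends -47 m/s.
x(7) = 3 + Σ Δx = -206 m.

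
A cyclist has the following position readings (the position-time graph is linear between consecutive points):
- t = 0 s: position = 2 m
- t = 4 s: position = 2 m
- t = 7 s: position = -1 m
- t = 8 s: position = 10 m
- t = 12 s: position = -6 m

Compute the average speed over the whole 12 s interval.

2.5 m/s

Average speed = (total path length)/(elapsed time); on a piecewise-linear x-t graph the path length is Σ|Δx|.
0–4 s: |Δx| = |2 − 2| = 0 m
4–7 s: |Δx| = |-1 − 2| = 3 m
7–8 s: |Δx| = |10 − -1| = 11 m
8–12 s: |Δx| = |-6 − 10| = 16 m
Total path = 30 m; average speed = 30/12 = 2.5 m/s.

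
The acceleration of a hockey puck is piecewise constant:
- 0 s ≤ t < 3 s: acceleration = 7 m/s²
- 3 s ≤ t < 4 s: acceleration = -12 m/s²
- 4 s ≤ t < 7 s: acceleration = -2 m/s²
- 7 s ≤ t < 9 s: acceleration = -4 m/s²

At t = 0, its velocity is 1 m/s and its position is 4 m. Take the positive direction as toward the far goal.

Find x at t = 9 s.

On each constant-a segment, Δv = aΔt and Δx = v₀Δt + ½aΔt²; chain segment to segment.
0–3 s: v starts 1 m/s; Δx = 1·3 + ½·7·3² = 34.5 m; v ends 22 m/s.
3–4 s: v starts 22 m/s; Δx = 22·1 + ½·-12·1² = 16 m; v ends 10 m/s.
4–7 s: v starts 10 m/s; Δx = 10·3 + ½·-2·3² = 21 m; v ends 4 m/s.
7–9 s: v starts 4 m/s; Δx = 4·2 + ½·-4·2² = 0 m; v ends -4 m/s.
x(9) = 4 + Σ Δx = 75.5 m.

75.5 m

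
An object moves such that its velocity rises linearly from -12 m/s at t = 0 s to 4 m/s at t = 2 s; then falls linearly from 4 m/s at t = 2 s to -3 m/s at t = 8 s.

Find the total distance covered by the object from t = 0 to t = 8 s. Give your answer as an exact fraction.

Distance (not displacement) is the total path length: add the absolute areas under v-t.
0–2 s: v = 0 at t = 1.5 s; triangle areas 9 + 1 = 10 m
2–8 s: v = 0 at t = 38/7 s; triangle areas 48/7 + 27/7 = 75/7 m
Total distance = 145/7 m

145/7 m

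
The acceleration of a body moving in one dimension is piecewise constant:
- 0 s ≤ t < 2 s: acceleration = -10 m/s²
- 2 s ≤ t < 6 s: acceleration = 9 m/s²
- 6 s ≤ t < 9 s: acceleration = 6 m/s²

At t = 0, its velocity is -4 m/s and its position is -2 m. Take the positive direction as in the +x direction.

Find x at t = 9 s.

9 m

On each constant-a segment, Δv = aΔt and Δx = v₀Δt + ½aΔt²; chain segment to segment.
0–2 s: v starts -4 m/s; Δx = -4·2 + ½·-10·2² = -28 m; v ends -24 m/s.
2–6 s: v starts -24 m/s; Δx = -24·4 + ½·9·4² = -24 m; v ends 12 m/s.
6–9 s: v starts 12 m/s; Δx = 12·3 + ½·6·3² = 63 m; v ends 30 m/s.
x(9) = -2 + Σ Δx = 9 m.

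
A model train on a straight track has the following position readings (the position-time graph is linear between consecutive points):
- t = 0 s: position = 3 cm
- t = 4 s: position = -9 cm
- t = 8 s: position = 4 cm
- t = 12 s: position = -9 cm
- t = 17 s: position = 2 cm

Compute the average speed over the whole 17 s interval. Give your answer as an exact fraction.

Average speed = (total path length)/(elapsed time); on a piecewise-linear x-t graph the path length is Σ|Δx|.
0–4 s: |Δx| = |-9 − 3| = 12 cm
4–8 s: |Δx| = |4 − -9| = 13 cm
8–12 s: |Δx| = |-9 − 4| = 13 cm
12–17 s: |Δx| = |2 − -9| = 11 cm
Total path = 49 cm; average speed = 49/17 = 49/17 cm/s.

49/17 cm/s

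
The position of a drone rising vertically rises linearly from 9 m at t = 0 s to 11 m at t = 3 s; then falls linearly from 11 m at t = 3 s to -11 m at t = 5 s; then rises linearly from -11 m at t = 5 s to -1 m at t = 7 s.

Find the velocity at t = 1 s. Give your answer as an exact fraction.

Velocity is the slope of the x-t graph on 0–3 s: (11 − 9)/(3 − 0) = 2/3 m/s.

2/3 m/s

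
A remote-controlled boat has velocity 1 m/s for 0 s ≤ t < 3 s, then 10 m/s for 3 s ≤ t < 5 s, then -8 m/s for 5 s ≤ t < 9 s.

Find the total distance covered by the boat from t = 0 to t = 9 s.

55 m

Total distance travelled is ∫|v| dt — sum the magnitudes of each area piece.
0–3 s: |1| × 3 = 3 m
3–5 s: |10| × 2 = 20 m
5–9 s: |-8| × 4 = 32 m
Total distance = 55 m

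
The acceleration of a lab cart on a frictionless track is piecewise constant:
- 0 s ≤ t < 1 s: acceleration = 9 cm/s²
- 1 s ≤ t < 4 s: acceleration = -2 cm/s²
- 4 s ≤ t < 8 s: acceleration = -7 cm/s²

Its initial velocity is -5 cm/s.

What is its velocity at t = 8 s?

Δv equals the area under the a-t graph; then v = v₀ + Δv.
0–1 s: 9 × 1 = 9 cm/s
1–4 s: -2 × 3 = -6 cm/s
4–8 s: -7 × 4 = -28 cm/s
Δv = -25 cm/s, so v(8) = -5 + (-25) = -30 cm/s.

-30 cm/s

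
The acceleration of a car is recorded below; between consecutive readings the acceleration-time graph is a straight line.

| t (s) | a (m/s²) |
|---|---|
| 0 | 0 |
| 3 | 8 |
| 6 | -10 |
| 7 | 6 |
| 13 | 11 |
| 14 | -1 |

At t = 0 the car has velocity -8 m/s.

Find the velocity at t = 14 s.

Δv equals the area under the a-t graph; then v = v₀ + Δv.
0–3 s: ½(0 + 8)(3) = 12 m/s
3–6 s: ½(8 + -10)(3) = -3 m/s
6–7 s: ½(-10 + 6)(1) = -2 m/s
7–13 s: ½(6 + 11)(6) = 51 m/s
13–14 s: ½(11 + -1)(1) = 5 m/s
Δv = 63 m/s, so v(14) = -8 + (63) = 55 m/s.

55 m/s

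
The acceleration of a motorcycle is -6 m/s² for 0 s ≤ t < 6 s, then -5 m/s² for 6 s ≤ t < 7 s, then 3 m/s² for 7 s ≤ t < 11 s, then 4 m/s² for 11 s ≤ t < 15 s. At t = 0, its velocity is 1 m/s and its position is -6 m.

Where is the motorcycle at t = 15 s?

-361.5 m

On each constant-a segment, Δv = aΔt and Δx = v₀Δt + ½aΔt²; chain segment to segment.
0–6 s: v starts 1 m/s; Δx = 1·6 + ½·-6·6² = -102 m; v ends -35 m/s.
6–7 s: v starts -35 m/s; Δx = -35·1 + ½·-5·1² = -37.5 m; v ends -40 m/s.
7–11 s: v starts -40 m/s; Δx = -40·4 + ½·3·4² = -136 m; v ends -28 m/s.
11–15 s: v starts -28 m/s; Δx = -28·4 + ½·4·4² = -80 m; v ends -12 m/s.
x(15) = -6 + Σ Δx = -361.5 m.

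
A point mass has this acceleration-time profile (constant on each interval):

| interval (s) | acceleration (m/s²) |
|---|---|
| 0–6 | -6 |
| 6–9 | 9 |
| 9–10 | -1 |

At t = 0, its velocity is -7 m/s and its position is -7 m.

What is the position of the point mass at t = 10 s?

-262 m

On each constant-a segment, Δv = aΔt and Δx = v₀Δt + ½aΔt²; chain segment to segment.
0–6 s: v starts -7 m/s; Δx = -7·6 + ½·-6·6² = -150 m; v ends -43 m/s.
6–9 s: v starts -43 m/s; Δx = -43·3 + ½·9·3² = -88.5 m; v ends -16 m/s.
9–10 s: v starts -16 m/s; Δx = -16·1 + ½·-1·1² = -16.5 m; v ends -17 m/s.
x(10) = -7 + Σ Δx = -262 m.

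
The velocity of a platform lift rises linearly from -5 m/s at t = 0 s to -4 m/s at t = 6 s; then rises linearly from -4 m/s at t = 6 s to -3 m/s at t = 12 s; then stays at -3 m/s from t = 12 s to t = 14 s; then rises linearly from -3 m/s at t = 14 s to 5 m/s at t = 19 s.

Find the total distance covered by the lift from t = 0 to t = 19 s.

Total distance travelled is ∫|v| dt — sum the magnitudes of each area piece.
0–6 s: |½(-5 + -4)(6)| = 27 m
6–12 s: |½(-4 + -3)(6)| = 21 m
12–14 s: |-3| × 2 = 6 m
14–19 s: v = 0 at t = 15.875 s; triangle areas 2.8125 + 7.8125 = 10.625 m
Total distance = 64.625 m

64.625 m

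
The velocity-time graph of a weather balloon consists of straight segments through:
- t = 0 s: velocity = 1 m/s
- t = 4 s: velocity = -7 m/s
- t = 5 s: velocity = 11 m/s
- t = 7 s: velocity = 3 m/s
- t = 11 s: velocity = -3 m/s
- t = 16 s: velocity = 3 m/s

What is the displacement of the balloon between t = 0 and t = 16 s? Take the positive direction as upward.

Net displacement equals the area under the velocity-time graph (areas below the axis count negative).
0–4 s: ½(1 + -7)(4) = -12 m
4–5 s: ½(-7 + 11)(1) = 2 m
5–7 s: ½(11 + 3)(2) = 14 m
7–11 s: ½(3 + -3)(4) = 0 m
11–16 s: ½(-3 + 3)(5) = 0 m
Net displacement = 4 m

4 m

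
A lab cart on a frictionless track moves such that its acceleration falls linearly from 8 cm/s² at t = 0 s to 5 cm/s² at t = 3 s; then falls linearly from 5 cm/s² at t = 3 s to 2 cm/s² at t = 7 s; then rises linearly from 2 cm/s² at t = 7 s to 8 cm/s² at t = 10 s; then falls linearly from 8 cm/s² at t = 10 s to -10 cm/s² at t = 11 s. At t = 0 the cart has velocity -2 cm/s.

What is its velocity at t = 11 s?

Δv equals the area under the a-t graph; then v = v₀ + Δv.
0–3 s: ½(8 + 5)(3) = 19.5 cm/s
3–7 s: ½(5 + 2)(4) = 14 cm/s
7–10 s: ½(2 + 8)(3) = 15 cm/s
10–11 s: ½(8 + -10)(1) = -1 cm/s
Δv = 47.5 cm/s, so v(11) = -2 + (47.5) = 45.5 cm/s.

45.5 cm/s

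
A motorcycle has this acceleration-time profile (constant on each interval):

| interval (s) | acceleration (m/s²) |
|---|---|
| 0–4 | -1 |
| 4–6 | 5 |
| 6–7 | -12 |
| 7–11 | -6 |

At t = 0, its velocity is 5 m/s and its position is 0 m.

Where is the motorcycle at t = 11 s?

-23 m

On each constant-a segment, Δv = aΔt and Δx = v₀Δt + ½aΔt²; chain segment to segment.
0–4 s: v starts 5 m/s; Δx = 5·4 + ½·-1·4² = 12 m; v ends 1 m/s.
4–6 s: v starts 1 m/s; Δx = 1·2 + ½·5·2² = 12 m; v ends 11 m/s.
6–7 s: v starts 11 m/s; Δx = 11·1 + ½·-12·1² = 5 m; v ends -1 m/s.
7–11 s: v starts -1 m/s; Δx = -1·4 + ½·-6·4² = -52 m; v ends -25 m/s.
x(11) = 0 + Σ Δx = -23 m.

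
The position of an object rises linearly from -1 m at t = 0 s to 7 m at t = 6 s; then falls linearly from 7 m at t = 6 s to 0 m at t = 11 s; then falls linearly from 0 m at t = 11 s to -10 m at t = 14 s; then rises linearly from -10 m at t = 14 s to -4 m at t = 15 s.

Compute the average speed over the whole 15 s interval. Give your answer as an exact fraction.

31/15 m/s

Average speed = (total path length)/(elapsed time); on a piecewise-linear x-t graph the path length is Σ|Δx|.
0–6 s: |Δx| = |7 − -1| = 8 m
6–11 s: |Δx| = |0 − 7| = 7 m
11–14 s: |Δx| = |-10 − 0| = 10 m
14–15 s: |Δx| = |-4 − -10| = 6 m
Total path = 31 m; average speed = 31/15 = 31/15 m/s.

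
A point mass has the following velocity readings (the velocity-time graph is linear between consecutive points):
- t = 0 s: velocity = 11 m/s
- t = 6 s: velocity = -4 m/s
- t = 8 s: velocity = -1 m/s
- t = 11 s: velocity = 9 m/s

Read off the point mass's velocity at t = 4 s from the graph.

1 m/s

On 0–6 s the graph is linear from 11 to -4 m/s: v(4) = 11 + (-4 − 11)·(4 − 0)/(6 − 0) = 1 m/s.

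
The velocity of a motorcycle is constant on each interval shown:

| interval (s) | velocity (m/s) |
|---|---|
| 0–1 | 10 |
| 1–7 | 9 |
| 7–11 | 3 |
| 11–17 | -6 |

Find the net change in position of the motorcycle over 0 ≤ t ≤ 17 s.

40 m

Net displacement equals the area under the velocity-time graph (areas below the axis count negative).
0–1 s: 10 × 1 = 10 m
1–7 s: 9 × 6 = 54 m
7–11 s: 3 × 4 = 12 m
11–17 s: -6 × 6 = -36 m
Net displacement = 40 m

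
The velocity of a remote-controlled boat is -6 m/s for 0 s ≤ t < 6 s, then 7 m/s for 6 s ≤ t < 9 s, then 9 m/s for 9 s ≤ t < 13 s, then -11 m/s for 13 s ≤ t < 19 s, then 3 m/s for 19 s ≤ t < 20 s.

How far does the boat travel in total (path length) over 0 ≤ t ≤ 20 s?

162 m

Distance (not displacement) is the total path length: add the absolute areas under v-t.
0–6 s: |-6| × 6 = 36 m
6–9 s: |7| × 3 = 21 m
9–13 s: |9| × 4 = 36 m
13–19 s: |-11| × 6 = 66 m
19–20 s: |3| × 1 = 3 m
Total distance = 162 m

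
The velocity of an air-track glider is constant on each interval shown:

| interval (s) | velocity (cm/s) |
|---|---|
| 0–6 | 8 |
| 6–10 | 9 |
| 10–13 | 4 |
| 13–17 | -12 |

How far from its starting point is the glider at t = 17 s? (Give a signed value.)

Displacement is the signed area under the v-t curve.
0–6 s: 8 × 6 = 48 cm
6–10 s: 9 × 4 = 36 cm
10–13 s: 4 × 3 = 12 cm
13–17 s: -12 × 4 = -48 cm
Net displacement = 48 cm

48 cm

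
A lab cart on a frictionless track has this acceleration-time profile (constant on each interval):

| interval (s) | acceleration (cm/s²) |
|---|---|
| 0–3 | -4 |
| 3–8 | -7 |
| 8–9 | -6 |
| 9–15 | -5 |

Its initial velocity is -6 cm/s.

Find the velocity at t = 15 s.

-89 cm/s

Δv equals the area under the a-t graph; then v = v₀ + Δv.
0–3 s: -4 × 3 = -12 cm/s
3–8 s: -7 × 5 = -35 cm/s
8–9 s: -6 × 1 = -6 cm/s
9–15 s: -5 × 6 = -30 cm/s
Δv = -83 cm/s, so v(15) = -6 + (-83) = -89 cm/s.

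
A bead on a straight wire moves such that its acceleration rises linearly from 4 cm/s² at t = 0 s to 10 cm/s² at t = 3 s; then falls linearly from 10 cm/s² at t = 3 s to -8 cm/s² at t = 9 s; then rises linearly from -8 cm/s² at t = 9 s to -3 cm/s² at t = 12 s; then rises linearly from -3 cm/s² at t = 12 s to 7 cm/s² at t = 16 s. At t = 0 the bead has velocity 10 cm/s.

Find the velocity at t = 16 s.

28.5 cm/s

Δv equals the area under the a-t graph; then v = v₀ + Δv.
0–3 s: ½(4 + 10)(3) = 21 cm/s
3–9 s: ½(10 + -8)(6) = 6 cm/s
9–12 s: ½(-8 + -3)(3) = -16.5 cm/s
12–16 s: ½(-3 + 7)(4) = 8 cm/s
Δv = 18.5 cm/s, so v(16) = 10 + (18.5) = 28.5 cm/s.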